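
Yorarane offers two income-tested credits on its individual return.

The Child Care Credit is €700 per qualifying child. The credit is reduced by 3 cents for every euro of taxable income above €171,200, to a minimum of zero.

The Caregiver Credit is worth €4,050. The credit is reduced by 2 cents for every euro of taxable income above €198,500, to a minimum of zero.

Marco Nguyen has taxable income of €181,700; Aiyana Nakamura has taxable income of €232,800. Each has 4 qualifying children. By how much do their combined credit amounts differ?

Marco (€181,700): Child Care Credit: base = 4 × €700 = €2,800. 3% of the €10,500 excess over €171,200 is €315; credit = €2,800 − €315 = €2,485. Caregiver Credit: €181,700 is at or below the €198,500 threshold, so the full €4,050 applies. total €2,485 + €4,050 = €6,535
Aiyana (€232,800): Child Care Credit: base = 4 × €700 = €2,800. 3% of the €61,600 excess over €171,200 is €1,848; credit = €2,800 − €1,848 = €952. Caregiver Credit: 2% of the €34,300 excess over €198,500 is €686; credit = €4,050 − €686 = €3,364. total €952 + €3,364 = €4,316
Difference: |€6,535 − €4,316| = €2,219.

€2,219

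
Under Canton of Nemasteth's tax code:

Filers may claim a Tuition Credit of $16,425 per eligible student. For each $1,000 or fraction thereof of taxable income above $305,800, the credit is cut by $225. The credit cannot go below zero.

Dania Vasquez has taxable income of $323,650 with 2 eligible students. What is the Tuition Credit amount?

Tuition Credit: base = 2 × $16,425 = $32,850. income exceeds $305,800 by $17,850, which is 18 full-or-partial $1,000 increments; reduction = 18 × $225 = $4,050, leaving $28,800.

$28,800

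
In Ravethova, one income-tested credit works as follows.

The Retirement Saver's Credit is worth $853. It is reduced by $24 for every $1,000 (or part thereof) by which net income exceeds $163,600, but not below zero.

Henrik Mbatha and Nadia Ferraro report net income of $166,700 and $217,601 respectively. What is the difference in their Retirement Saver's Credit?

Henrik ($166,700): Retirement Saver's Credit: income exceeds $163,600 by $3,100, which is 4 full-or-partial $1,000 increments; reduction = 4 × $24 = $96, leaving $757.
Nadia ($217,601): Retirement Saver's Credit: income exceeds $163,600 by $54,001 → 55 increments × $24 = $1,320 ≥ base, so the credit is $0.
Difference: |$757 − $0| = $757.

$757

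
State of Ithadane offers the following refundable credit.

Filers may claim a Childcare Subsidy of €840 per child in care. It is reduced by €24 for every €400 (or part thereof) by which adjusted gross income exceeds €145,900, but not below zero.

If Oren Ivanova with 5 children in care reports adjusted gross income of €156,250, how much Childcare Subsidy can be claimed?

Childcare Subsidy: base = 5 × €840 = €4,200. income exceeds €145,900 by €10,350, which is 26 full-or-partial €400 increments; reduction = 26 × €24 = €624, leaving €3,576.

€3,576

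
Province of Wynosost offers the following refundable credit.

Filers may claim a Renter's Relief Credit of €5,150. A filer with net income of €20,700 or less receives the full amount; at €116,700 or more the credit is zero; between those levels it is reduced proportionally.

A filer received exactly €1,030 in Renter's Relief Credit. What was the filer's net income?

€97,500

€1,030 is 1,030/5,150 of the full €5,150, so 4,120/5,150 of the €96,000 range has been used: income = €20,700 + €96,000 × 4,120/5,150 = €97,500.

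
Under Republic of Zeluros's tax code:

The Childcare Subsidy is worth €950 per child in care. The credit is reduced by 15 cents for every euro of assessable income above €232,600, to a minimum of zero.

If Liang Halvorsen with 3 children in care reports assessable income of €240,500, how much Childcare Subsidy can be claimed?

€1,665

Childcare Subsidy: base = 3 × €950 = €2,850. 15% of the €7,900 excess over €232,600 is €1,185; credit = €2,850 − €1,185 = €1,665.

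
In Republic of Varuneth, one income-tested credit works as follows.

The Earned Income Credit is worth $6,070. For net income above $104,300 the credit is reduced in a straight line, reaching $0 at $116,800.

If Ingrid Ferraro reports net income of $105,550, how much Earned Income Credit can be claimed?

$5,463

Earned Income Credit: $105,550 is $1,250 into a $12,500 phase-out range, leaving 11,250/12,500 of the credit: $6,070 × 11,250/12,500 = $5,463.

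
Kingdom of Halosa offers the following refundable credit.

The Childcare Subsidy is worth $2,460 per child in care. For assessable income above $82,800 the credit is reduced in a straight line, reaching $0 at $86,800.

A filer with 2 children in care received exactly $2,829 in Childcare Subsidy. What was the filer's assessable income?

$84,500

Full credit = 2 × $2,460 = $4,920.
$2,829 is 2,829/4,920 of the full $4,920, so 2,091/4,920 of the $4,000 range has been used: income = $82,800 + $4,000 × 2,091/4,920 = $84,500.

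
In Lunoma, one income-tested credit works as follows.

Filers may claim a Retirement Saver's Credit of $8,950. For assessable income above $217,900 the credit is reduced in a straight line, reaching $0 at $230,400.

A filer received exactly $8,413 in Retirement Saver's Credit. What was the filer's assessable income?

$218,650

$8,413 is 8,413/8,950 of the full $8,950, so 537/8,950 of the $12,500 range has been used: income = $217,900 + $12,500 × 537/8,950 = $218,650.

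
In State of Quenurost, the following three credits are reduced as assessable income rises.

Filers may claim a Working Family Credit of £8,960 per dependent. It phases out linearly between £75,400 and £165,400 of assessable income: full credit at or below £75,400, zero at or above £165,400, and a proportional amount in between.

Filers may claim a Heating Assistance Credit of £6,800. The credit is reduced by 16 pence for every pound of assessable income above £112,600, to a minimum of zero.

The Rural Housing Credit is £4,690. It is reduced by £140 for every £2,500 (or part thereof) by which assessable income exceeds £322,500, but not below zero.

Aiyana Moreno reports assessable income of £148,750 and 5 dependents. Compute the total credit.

£13,994

Working Family Credit: base = 5 × £8,960 = £44,800. £148,750 is £73,350 into a £90,000 phase-out range, leaving 16,650/90,000 of the credit: £44,800 × 16,650/90,000 = £8,288.
Heating Assistance Credit: 16% of the £36,150 excess over £112,600 is £5,784; credit = £6,800 − £5,784 = £1,016.
Rural Housing Credit: £148,750 is at or below the £322,500 threshold, so the full £4,690 applies.
Total: £8,288 + £1,016 + £4,690 = £13,994.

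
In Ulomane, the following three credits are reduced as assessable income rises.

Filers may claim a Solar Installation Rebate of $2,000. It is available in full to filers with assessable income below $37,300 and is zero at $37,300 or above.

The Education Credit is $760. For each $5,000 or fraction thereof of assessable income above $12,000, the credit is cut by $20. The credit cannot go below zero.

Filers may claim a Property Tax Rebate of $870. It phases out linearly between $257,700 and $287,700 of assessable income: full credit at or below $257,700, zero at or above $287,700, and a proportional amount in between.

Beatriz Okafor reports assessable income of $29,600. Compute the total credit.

$3,550

Solar Installation Rebate: $29,600 is below the $37,300 cutoff, so the full $2,000 applies.
Education Credit: income exceeds $12,000 by $17,600, which is 4 full-or-partial $5,000 increments; reduction = 4 × $20 = $80, leaving $680.
Property Tax Rebate: $29,600 is at or below the $257,700 threshold, so the full $870 applies.
Total: $2,000 + $680 + $870 = $3,550.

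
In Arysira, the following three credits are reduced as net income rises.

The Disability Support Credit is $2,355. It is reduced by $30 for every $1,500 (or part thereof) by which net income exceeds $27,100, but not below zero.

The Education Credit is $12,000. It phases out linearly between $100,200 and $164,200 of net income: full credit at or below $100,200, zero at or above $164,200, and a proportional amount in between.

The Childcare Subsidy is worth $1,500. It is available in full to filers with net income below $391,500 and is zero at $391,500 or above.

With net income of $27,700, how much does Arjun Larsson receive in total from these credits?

$15,825

Disability Support Credit: income exceeds $27,100 by $600, which is 1 full-or-partial $1,500 increment; reduction = 1 × $30 = $30, leaving $2,325.
Education Credit: $27,700 is at or below the $100,200 threshold, so the full $12,000 applies.
Childcare Subsidy: $27,700 is below the $391,500 cutoff, so the full $1,500 applies.
Total: $2,325 + $12,000 + $1,500 = $15,825.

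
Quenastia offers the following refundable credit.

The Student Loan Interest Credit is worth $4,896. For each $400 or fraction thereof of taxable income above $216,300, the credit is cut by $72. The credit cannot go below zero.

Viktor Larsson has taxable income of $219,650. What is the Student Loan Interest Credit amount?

$4,248

Student Loan Interest Credit: income exceeds $216,300 by $3,350, which is 9 full-or-partial $400 increments; reduction = 9 × $72 = $648, leaving $4,248.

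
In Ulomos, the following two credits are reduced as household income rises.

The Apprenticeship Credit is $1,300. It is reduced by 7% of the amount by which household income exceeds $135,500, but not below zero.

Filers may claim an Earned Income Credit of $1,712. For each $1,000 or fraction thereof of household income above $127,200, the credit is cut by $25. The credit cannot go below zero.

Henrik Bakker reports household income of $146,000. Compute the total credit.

$1,802

Apprenticeship Credit: 7% of the $10,500 excess over $135,500 is $735; credit = $1,300 − $735 = $565.
Earned Income Credit: income exceeds $127,200 by $18,800, which is 19 full-or-partial $1,000 increments; reduction = 19 × $25 = $475, leaving $1,237.
Total: $565 + $1,237 = $1,802.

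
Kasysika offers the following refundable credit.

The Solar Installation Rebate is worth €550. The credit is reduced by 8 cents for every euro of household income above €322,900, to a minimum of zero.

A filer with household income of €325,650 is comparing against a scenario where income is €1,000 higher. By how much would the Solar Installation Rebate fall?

€80

At €325,650 — 8% of the €2,750 excess over €322,900 is €220; credit = €550 − €220 = €330.
At €326,650 — 8% of the €3,750 excess over €322,900 is €300; credit = €550 − €300 = €250.
Lost: €330 − €250 = €80.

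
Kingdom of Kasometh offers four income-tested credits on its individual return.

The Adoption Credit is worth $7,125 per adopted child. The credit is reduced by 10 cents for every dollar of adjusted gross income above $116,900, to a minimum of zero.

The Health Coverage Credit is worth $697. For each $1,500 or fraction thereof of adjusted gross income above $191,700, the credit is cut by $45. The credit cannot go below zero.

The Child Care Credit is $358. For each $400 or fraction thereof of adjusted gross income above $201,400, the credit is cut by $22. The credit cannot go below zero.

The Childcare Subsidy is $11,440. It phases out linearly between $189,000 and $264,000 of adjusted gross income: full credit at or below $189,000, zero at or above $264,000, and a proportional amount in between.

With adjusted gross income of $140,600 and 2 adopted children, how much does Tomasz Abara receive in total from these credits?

$24,375

Adoption Credit: base = 2 × $7,125 = $14,250. 10% of the $23,700 excess over $116,900 is $2,370; credit = $14,250 − $2,370 = $11,880.
Health Coverage Credit: $140,600 is at or below the $191,700 threshold, so the full $697 applies.
Child Care Credit: $140,600 is at or below the $201,400 threshold, so the full $358 applies.
Childcare Subsidy: $140,600 is at or below the $189,000 threshold, so the full $11,440 applies.
Total: $11,880 + $697 + $358 + $11,440 = $24,375.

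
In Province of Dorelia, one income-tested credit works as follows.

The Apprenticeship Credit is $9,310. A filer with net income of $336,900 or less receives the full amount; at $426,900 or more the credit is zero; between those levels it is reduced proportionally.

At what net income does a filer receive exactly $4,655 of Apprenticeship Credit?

$381,900

$4,655 is 4,655/9,310 of the full $9,310, so 4,655/9,310 of the $90,000 range has been used: income = $336,900 + $90,000 × 4,655/9,310 = $381,900.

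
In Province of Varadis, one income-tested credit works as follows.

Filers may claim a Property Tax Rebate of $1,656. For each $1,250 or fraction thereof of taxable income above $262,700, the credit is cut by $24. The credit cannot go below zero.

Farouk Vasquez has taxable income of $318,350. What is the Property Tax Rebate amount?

$576

Property Tax Rebate: income exceeds $262,700 by $55,650, which is 45 full-or-partial $1,250 increments; reduction = 45 × $24 = $1,080, leaving $576.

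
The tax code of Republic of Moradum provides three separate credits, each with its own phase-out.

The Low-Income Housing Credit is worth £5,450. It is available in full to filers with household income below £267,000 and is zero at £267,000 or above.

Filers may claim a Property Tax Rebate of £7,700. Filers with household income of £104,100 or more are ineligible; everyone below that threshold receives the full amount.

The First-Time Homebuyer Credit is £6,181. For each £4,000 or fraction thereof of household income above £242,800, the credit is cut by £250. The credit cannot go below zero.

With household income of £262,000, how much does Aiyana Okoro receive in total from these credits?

Low-Income Housing Credit: £262,000 is below the £267,000 cutoff, so the full £5,450 applies.
Property Tax Rebate: £262,000 meets or exceeds the £104,100 cutoff, so the credit is £0.
First-Time Homebuyer Credit: income exceeds £242,800 by £19,200, which is 5 full-or-partial £4,000 increments; reduction = 5 × £250 = £1,250, leaving £4,931.
Total: £5,450 + £0 + £4,931 = £10,381.

£10,381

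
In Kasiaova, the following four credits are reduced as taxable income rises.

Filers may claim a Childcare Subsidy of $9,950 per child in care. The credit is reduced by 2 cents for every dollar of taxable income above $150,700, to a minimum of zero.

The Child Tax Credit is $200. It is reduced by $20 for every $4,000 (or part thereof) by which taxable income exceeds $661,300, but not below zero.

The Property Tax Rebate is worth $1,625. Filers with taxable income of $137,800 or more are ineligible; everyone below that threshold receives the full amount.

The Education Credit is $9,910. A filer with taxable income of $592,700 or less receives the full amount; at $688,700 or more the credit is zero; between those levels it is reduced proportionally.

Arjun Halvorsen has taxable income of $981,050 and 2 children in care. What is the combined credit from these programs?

Childcare Subsidy: base = 2 × $9,950 = $19,900. 2% of the $830,350 excess over $150,700 is $16,607; credit = $19,900 − $16,607 = $3,293.
Child Tax Credit: income exceeds $661,300 by $319,750 → 80 increments × $20 = $1,600 ≥ base, so the credit is $0.
Property Tax Rebate: $981,050 meets or exceeds the $137,800 cutoff, so the credit is $0.
Education Credit: $981,050 is at or above $688,700, so the credit is $0.
Total: $3,293 + $0 + $0 + $0 = $3,293.

$3,293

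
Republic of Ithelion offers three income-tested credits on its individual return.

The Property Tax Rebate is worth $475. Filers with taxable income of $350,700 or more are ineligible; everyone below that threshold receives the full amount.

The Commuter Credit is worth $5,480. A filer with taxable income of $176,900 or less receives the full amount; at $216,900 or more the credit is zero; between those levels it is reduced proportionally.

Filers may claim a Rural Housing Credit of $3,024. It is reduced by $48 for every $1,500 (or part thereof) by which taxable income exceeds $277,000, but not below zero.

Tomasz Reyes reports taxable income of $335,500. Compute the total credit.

$1,627

Property Tax Rebate: $335,500 is below the $350,700 cutoff, so the full $475 applies.
Commuter Credit: $335,500 is at or above $216,900, so the credit is $0.
Rural Housing Credit: income exceeds $277,000 by $58,500, which is 39 full-or-partial $1,500 increments; reduction = 39 × $48 = $1,872, leaving $1,152.
Total: $475 + $0 + $1,152 = $1,627.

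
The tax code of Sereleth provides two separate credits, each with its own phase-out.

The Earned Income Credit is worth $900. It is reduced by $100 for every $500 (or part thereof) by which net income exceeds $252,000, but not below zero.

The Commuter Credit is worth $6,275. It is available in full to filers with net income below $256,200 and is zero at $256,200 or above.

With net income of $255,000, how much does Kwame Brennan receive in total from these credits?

Earned Income Credit: income exceeds $252,000 by $3,000, which is 6 full-or-partial $500 increments; reduction = 6 × $100 = $600, leaving $300.
Commuter Credit: $255,000 is below the $256,200 cutoff, so the full $6,275 applies.
Total: $300 + $6,275 = $6,575.

$6,575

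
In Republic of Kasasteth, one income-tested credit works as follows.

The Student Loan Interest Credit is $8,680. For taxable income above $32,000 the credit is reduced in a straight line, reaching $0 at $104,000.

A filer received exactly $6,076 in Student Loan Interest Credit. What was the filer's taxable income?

$53,600

$6,076 is 6,076/8,680 of the full $8,680, so 2,604/8,680 of the $72,000 range has been used: income = $32,000 + $72,000 × 2,604/8,680 = $53,600.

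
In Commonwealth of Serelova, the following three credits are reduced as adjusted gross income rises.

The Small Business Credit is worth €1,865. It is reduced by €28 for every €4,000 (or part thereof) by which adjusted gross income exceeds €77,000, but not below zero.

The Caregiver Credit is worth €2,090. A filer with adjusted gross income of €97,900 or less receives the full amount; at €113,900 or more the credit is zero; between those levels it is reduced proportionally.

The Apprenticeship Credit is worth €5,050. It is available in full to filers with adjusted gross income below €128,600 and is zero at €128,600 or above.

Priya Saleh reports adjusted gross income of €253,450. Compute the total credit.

€605

Small Business Credit: income exceeds €77,000 by €176,450, which is 45 full-or-partial €4,000 increments; reduction = 45 × €28 = €1,260, leaving €605.
Caregiver Credit: €253,450 is at or above €113,900, so the credit is €0.
Apprenticeship Credit: €253,450 meets or exceeds the €128,600 cutoff, so the credit is €0.
Total: €605 + €0 + €0 = €605.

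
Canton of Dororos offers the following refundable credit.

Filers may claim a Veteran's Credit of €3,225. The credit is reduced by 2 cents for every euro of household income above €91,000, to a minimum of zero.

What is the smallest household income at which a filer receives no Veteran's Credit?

€252,250

The credit falls by 2% of each euro above €91,000, so it reaches zero when the excess is €3,225 / 2% = €161,250: income = €91,000 + €161,250 = €252,250.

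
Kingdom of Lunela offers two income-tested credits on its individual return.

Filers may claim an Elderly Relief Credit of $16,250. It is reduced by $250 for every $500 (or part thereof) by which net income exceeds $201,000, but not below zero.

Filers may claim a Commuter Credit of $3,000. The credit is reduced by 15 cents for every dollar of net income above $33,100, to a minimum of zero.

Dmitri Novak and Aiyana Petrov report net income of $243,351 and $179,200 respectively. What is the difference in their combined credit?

Dmitri ($243,351): Elderly Relief Credit: income exceeds $201,000 by $42,351 → 85 increments × $250 = $21,250 ≥ base, so the credit is $0. Commuter Credit: 15% of the $210,251 excess over $33,100 is $31,537.65 ≥ base, so the credit is $0. total $0 + $0 = $0
Aiyana ($179,200): Elderly Relief Credit: $179,200 is at or below the $201,000 threshold, so the full $16,250 applies. Commuter Credit: 15% of the $146,100 excess over $33,100 is $21,915 ≥ base, so the credit is $0. total $16,250 + $0 = $16,250
Difference: |$0 − $16,250| = $16,250.

$16,250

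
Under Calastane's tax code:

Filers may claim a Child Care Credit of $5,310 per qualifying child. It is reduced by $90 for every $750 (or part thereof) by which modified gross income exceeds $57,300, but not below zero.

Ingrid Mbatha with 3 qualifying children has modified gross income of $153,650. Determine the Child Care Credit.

$4,320

Child Care Credit: base = 3 × $5,310 = $15,930. income exceeds $57,300 by $96,350, which is 129 full-or-partial $750 increments; reduction = 129 × $90 = $11,610, leaving $4,320.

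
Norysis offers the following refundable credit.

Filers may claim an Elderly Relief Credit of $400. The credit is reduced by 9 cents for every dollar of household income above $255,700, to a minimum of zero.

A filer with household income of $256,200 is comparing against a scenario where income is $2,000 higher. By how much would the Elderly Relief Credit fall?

At $256,200 — 9% of the $500 excess over $255,700 is $45; credit = $400 − $45 = $355.
At $258,200 — 9% of the $2,500 excess over $255,700 is $225; credit = $400 − $225 = $175.
Lost: $355 − $175 = $180.

$180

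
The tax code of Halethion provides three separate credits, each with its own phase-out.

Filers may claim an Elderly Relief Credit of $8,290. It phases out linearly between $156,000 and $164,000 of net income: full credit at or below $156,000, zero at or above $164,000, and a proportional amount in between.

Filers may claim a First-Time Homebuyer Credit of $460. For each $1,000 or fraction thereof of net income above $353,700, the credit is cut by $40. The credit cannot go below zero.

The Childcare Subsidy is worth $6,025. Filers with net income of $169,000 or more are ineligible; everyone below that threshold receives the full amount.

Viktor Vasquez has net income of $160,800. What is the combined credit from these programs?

Elderly Relief Credit: $160,800 is $4,800 into a $8,000 phase-out range, leaving 3,200/8,000 of the credit: $8,290 × 3,200/8,000 = $3,316.
First-Time Homebuyer Credit: $160,800 is at or below the $353,700 threshold, so the full $460 applies.
Childcare Subsidy: $160,800 is below the $169,000 cutoff, so the full $6,025 applies.
Total: $3,316 + $460 + $6,025 = $9,801.

$9,801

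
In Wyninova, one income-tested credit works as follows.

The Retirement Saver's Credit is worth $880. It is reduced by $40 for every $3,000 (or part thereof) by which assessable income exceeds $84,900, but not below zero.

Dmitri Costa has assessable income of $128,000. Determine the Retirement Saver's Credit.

Retirement Saver's Credit: income exceeds $84,900 by $43,100, which is 15 full-or-partial $3,000 increments; reduction = 15 × $40 = $600, leaving $280.

$280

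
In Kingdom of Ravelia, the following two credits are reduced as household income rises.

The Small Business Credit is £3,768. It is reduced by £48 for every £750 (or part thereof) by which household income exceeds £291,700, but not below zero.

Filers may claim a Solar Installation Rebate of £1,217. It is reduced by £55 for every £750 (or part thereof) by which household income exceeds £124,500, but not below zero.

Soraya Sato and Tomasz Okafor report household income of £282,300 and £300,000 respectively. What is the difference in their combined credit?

£576

Soraya (£282,300): Small Business Credit: £282,300 is at or below the £291,700 threshold, so the full £3,768 applies. Solar Installation Rebate: income exceeds £124,500 by £157,800 → 211 increments × £55 = £11,605 ≥ base, so the credit is £0. total £3,768 + £0 = £3,768
Tomasz (£300,000): Small Business Credit: income exceeds £291,700 by £8,300, which is 12 full-or-partial £750 increments; reduction = 12 × £48 = £576, leaving £3,192. Solar Installation Rebate: income exceeds £124,500 by £175,500 → 234 increments × £55 = £12,870 ≥ base, so the credit is £0. total £3,192 + £0 = £3,192
Difference: |£3,768 − £3,192| = £576.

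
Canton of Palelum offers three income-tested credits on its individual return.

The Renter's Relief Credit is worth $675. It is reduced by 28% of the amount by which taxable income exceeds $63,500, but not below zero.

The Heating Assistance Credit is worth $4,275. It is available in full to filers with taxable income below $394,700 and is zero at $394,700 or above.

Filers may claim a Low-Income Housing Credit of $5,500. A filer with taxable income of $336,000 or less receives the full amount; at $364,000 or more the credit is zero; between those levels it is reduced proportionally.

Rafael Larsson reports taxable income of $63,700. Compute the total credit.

Renter's Relief Credit: 28% of the $200 excess over $63,500 is $56; credit = $675 − $56 = $619.
Heating Assistance Credit: $63,700 is below the $394,700 cutoff, so the full $4,275 applies.
Low-Income Housing Credit: $63,700 is at or below the $336,000 threshold, so the full $5,500 applies.
Total: $619 + $4,275 + $5,500 = $10,394.

$10,394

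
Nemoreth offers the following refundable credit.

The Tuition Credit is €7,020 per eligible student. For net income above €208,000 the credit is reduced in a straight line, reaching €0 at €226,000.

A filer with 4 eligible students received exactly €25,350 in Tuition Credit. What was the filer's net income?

Full credit = 4 × €7,020 = €28,080.
€25,350 is 25,350/28,080 of the full €28,080, so 2,730/28,080 of the €18,000 range has been used: income = €208,000 + €18,000 × 2,730/28,080 = €209,750.

€209,750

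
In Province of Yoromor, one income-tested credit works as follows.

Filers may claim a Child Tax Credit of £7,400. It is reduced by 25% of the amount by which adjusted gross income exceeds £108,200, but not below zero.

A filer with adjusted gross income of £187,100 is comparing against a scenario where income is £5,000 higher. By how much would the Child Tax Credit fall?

£0

At £187,100 — 25% of the £78,900 excess over £108,200 is £19,725 ≥ base, so the credit is £0.
At £192,100 — 25% of the £83,900 excess over £108,200 is £20,975 ≥ base, so the credit is £0.
Lost: £0 − £0 = £0.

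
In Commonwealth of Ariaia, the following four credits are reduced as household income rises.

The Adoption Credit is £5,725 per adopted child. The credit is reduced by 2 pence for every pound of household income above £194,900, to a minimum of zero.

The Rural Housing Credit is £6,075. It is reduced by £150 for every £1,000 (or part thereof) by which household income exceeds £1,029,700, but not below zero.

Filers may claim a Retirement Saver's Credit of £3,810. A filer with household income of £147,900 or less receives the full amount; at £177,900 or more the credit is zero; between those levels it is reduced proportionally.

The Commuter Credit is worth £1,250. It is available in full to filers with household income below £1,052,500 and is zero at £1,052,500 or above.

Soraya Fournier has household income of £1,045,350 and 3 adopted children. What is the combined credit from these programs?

Adoption Credit: base = 3 × £5,725 = £17,175. 2% of the £850,450 excess over £194,900 is £17,009; credit = £17,175 − £17,009 = £166.
Rural Housing Credit: income exceeds £1,029,700 by £15,650, which is 16 full-or-partial £1,000 increments; reduction = 16 × £150 = £2,400, leaving £3,675.
Retirement Saver's Credit: £1,045,350 is at or above £177,900, so the credit is £0.
Commuter Credit: £1,045,350 is below the £1,052,500 cutoff, so the full £1,250 applies.
Total: £166 + £3,675 + £0 + £1,250 = £5,091.

£5,091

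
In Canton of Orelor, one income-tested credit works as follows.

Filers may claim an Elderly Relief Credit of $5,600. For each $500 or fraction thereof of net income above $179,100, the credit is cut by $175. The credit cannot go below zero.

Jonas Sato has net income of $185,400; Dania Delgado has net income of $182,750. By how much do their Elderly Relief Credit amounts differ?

$875

Jonas ($185,400): Elderly Relief Credit: income exceeds $179,100 by $6,300, which is 13 full-or-partial $500 increments; reduction = 13 × $175 = $2,275, leaving $3,325.
Dania ($182,750): Elderly Relief Credit: income exceeds $179,100 by $3,650, which is 8 full-or-partial $500 increments; reduction = 8 × $175 = $1,400, leaving $4,200.
Difference: |$3,325 − $4,200| = $875.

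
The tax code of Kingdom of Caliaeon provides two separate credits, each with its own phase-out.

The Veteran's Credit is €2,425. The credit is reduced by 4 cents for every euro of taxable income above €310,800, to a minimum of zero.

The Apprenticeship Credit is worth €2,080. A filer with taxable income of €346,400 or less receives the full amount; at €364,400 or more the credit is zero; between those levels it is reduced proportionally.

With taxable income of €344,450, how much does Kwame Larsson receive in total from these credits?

Veteran's Credit: 4% of the €33,650 excess over €310,800 is €1,346; credit = €2,425 − €1,346 = €1,079.
Apprenticeship Credit: €344,450 is at or below the €346,400 threshold, so the full €2,080 applies.
Total: €1,079 + €2,080 = €3,159.

€3,159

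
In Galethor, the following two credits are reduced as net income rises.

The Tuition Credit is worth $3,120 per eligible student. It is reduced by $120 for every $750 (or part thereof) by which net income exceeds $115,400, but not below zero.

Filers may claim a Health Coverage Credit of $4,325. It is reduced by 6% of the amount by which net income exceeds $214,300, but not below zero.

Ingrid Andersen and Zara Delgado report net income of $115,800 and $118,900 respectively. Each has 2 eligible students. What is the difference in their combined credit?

Ingrid ($115,800): Tuition Credit: base = 2 × $3,120 = $6,240. income exceeds $115,400 by $400, which is 1 full-or-partial $750 increment; reduction = 1 × $120 = $120, leaving $6,120. Health Coverage Credit: $115,800 is at or below the $214,300 threshold, so the full $4,325 applies. total $6,120 + $4,325 = $10,445
Zara ($118,900): Tuition Credit: base = 2 × $3,120 = $6,240. income exceeds $115,400 by $3,500, which is 5 full-or-partial $750 increments; reduction = 5 × $120 = $600, leaving $5,640. Health Coverage Credit: $118,900 is at or below the $214,300 threshold, so the full $4,325 applies. total $5,640 + $4,325 = $9,965
Difference: |$10,445 − $9,965| = $480.

$480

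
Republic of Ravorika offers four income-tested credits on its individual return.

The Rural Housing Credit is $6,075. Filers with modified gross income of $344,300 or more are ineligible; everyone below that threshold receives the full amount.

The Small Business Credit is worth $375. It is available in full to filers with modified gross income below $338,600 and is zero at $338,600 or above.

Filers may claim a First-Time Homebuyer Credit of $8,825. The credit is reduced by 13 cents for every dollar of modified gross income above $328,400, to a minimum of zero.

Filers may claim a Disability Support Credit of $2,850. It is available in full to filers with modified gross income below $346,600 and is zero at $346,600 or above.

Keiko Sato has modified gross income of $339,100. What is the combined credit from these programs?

$16,359

Rural Housing Credit: $339,100 is below the $344,300 cutoff, so the full $6,075 applies.
Small Business Credit: $339,100 meets or exceeds the $338,600 cutoff, so the credit is $0.
First-Time Homebuyer Credit: 13% of the $10,700 excess over $328,400 is $1,391; credit = $8,825 − $1,391 = $7,434.
Disability Support Credit: $339,100 is below the $346,600 cutoff, so the full $2,850 applies.
Total: $6,075 + $0 + $7,434 + $2,850 = $16,359.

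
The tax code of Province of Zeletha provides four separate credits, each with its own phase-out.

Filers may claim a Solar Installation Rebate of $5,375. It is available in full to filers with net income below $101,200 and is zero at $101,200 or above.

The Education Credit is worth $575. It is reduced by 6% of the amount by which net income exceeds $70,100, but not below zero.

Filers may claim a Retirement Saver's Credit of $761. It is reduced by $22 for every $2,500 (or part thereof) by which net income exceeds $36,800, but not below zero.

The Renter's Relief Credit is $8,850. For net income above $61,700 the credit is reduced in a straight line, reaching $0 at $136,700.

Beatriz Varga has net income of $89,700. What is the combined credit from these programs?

Solar Installation Rebate: $89,700 is below the $101,200 cutoff, so the full $5,375 applies.
Education Credit: 6% of the $19,600 excess over $70,100 is $1,176 ≥ base, so the credit is $0.
Retirement Saver's Credit: income exceeds $36,800 by $52,900, which is 22 full-or-partial $2,500 increments; reduction = 22 × $22 = $484, leaving $277.
Renter's Relief Credit: $89,700 is $28,000 into a $75,000 phase-out range, leaving 47,000/75,000 of the credit: $8,850 × 47,000/75,000 = $5,546.
Total: $5,375 + $0 + $277 + $5,546 = $11,198.

$11,198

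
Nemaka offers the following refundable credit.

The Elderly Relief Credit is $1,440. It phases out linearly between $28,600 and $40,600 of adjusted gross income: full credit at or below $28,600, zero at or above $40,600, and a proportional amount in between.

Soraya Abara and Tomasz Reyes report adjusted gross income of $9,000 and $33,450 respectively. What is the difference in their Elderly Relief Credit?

Soraya ($9,000): Elderly Relief Credit: $9,000 is at or below the $28,600 threshold, so the full $1,440 applies.
Tomasz ($33,450): Elderly Relief Credit: $33,450 is $4,850 into a $12,000 phase-out range, leaving 7,150/12,000 of the credit: $1,440 × 7,150/12,000 = $858.
Difference: |$1,440 − $858| = $582.

$582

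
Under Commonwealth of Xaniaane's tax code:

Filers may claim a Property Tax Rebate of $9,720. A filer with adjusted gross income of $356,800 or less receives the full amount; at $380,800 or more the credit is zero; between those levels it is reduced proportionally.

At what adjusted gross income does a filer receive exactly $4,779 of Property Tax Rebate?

$4,779 is 4,779/9,720 of the full $9,720, so 4,941/9,720 of the $24,000 range has been used: income = $356,800 + $24,000 × 4,941/9,720 = $369,000.

$369,000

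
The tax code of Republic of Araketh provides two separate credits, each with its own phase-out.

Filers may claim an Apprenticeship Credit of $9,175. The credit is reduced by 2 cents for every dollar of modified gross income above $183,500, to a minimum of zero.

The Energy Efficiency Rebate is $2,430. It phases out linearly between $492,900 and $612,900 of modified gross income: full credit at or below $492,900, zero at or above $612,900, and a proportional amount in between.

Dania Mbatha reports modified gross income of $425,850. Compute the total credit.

Apprenticeship Credit: 2% of the $242,350 excess over $183,500 is $4,847; credit = $9,175 − $4,847 = $4,328.
Energy Efficiency Rebate: $425,850 is at or below the $492,900 threshold, so the full $2,430 applies.
Total: $4,328 + $2,430 = $6,758.

$6,758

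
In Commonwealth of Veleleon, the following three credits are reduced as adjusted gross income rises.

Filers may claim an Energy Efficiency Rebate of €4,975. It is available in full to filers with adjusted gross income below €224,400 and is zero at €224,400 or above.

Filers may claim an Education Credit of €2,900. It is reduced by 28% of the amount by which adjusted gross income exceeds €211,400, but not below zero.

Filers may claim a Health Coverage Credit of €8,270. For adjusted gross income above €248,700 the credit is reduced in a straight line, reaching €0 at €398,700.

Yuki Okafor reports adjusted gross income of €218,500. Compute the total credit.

€14,157

Energy Efficiency Rebate: €218,500 is below the €224,400 cutoff, so the full €4,975 applies.
Education Credit: 28% of the €7,100 excess over €211,400 is €1,988; credit = €2,900 − €1,988 = €912.
Health Coverage Credit: €218,500 is at or below the €248,700 threshold, so the full €8,270 applies.
Total: €4,975 + €912 + €8,270 = €14,157.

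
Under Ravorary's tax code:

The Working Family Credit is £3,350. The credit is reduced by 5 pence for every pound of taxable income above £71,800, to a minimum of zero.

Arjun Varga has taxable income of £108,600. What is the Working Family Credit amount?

£1,510

Working Family Credit: 5% of the £36,800 excess over £71,800 is £1,840; credit = £3,350 − £1,840 = £1,510.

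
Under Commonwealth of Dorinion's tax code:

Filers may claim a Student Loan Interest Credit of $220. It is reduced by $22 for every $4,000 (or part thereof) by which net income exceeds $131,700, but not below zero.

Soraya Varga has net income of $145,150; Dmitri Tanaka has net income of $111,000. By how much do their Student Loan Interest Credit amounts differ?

$88

Soraya ($145,150): Student Loan Interest Credit: income exceeds $131,700 by $13,450, which is 4 full-or-partial $4,000 increments; reduction = 4 × $22 = $88, leaving $132.
Dmitri ($111,000): Student Loan Interest Credit: $111,000 is at or below the $131,700 threshold, so the full $220 applies.
Difference: |$132 − $220| = $88.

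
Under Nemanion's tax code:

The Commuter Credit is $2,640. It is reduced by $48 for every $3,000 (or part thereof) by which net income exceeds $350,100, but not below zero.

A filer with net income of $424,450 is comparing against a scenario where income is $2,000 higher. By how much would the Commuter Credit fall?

$48

At $424,450 — income exceeds $350,100 by $74,350, which is 25 full-or-partial $3,000 increments; reduction = 25 × $48 = $1,200, leaving $1,440.
At $426,450 — income exceeds $350,100 by $76,350, which is 26 full-or-partial $3,000 increments; reduction = 26 × $48 = $1,248, leaving $1,392.
Lost: $1,440 − $1,392 = $48.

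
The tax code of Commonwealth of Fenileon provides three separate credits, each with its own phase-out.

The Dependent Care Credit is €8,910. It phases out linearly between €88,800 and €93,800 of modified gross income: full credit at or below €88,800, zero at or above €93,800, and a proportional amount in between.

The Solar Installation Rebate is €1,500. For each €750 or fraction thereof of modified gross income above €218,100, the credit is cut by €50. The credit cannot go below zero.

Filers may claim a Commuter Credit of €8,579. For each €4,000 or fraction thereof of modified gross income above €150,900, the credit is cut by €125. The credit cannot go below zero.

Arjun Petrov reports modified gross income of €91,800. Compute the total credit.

Dependent Care Credit: €91,800 is €3,000 into a €5,000 phase-out range, leaving 2,000/5,000 of the credit: €8,910 × 2,000/5,000 = €3,564.
Solar Installation Rebate: €91,800 is at or below the €218,100 threshold, so the full €1,500 applies.
Commuter Credit: €91,800 is at or below the €150,900 threshold, so the full €8,579 applies.
Total: €3,564 + €1,500 + €8,579 = €13,643.

€13,643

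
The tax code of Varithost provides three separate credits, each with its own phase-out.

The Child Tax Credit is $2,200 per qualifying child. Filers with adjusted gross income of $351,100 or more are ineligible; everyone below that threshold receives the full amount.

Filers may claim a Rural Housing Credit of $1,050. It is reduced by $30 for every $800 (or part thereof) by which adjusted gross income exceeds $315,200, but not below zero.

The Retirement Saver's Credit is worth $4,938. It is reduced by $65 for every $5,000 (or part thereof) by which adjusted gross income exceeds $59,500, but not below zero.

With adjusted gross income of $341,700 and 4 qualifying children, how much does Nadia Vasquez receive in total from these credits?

Child Tax Credit: base = 4 × $2,200 = $8,800. $341,700 is below the $351,100 cutoff, so the full $8,800 applies.
Rural Housing Credit: income exceeds $315,200 by $26,500, which is 34 full-or-partial $800 increments; reduction = 34 × $30 = $1,020, leaving $30.
Retirement Saver's Credit: income exceeds $59,500 by $282,200, which is 57 full-or-partial $5,000 increments; reduction = 57 × $65 = $3,705, leaving $1,233.
Total: $8,800 + $30 + $1,233 = $10,063.

$10,063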